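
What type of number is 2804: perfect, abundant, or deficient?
deficient

Proper divisors of 2804: sum = 1 + 2 + 4 + 701 + 1402 = 2110
Since 2110 < 2804, 2804 is deficient.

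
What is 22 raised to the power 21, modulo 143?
66

Repeated squaring. Binary of 21 = 10101.
22^1 ≡ 22 (mod 143); 22^2 ≡ 55 (mod 143); 22^4 ≡ 22 (mod 143); 22^8 ≡ 55 (mod 143); 22^16 ≡ 22 (mod 143)
22^21 = 22^1 × 22^4 × 22^16 ≡ 66 (mod 143)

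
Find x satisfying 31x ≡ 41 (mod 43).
x ≡ 36 (mod 43)

gcd(31, 43) = 1, which divides 41, so solutions exist.
Find 31^(-1) mod 43 by the extended Euclidean algorithm:
43 = 1 × 31 + 12  ⟹  12 = (1)·43 + (-1)·31
31 = 2 × 12 + 7  ⟹  7 = (-2)·43 + (3)·31
12 = 1 × 7 + 5  ⟹  5 = (3)·43 + (-4)·31
7 = 1 × 5 + 2  ⟹  2 = (-5)·43 + (7)·31
5 = 2 × 2 + 1  ⟹  1 = (13)·43 + (-18)·31
So (-18)·31 ≡ 1 (mod 43), i.e. 31^(-1) ≡ -18 ≡ 25 (mod 43).
x ≡ 25 × 41 = 1025 ≡ 36 (mod 43).
Check: 31 × 36 = 1116 ≡ 41 (mod 43).
Unique solution: x ≡ 36 (mod 43)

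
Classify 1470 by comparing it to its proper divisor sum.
abundant

Proper divisors of 1470: sum = 1 + 2 + 3 + 5 + 6 + 7 + 10 + 14 + ... + 245 + 294 + 490 + 735 (23 divisors) = 2634
Since 2634 > 1470, 1470 is abundant.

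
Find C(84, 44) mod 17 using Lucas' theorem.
6

Using Lucas' theorem:
Write n=84 and k=44 in base 17:
n in base 17: [4, 16]
k in base 17: [2, 10]
C(84,44) mod 17 = ∏ C(n_i, k_i) mod 17
Digit binomials (mod 17): C(4,2) = 6; C(16,10) = 8008 ≡ 1
Product: 6 × 1 = 6 ≡ 6 (mod 17)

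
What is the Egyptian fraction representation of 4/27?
1/7 + 1/189

Greedy algorithm:
4/27: ceiling(27/4) = 7, use 1/7
1/189: ceiling(189/1) = 189, use 1/189
Result: 4/27 = 1/7 + 1/189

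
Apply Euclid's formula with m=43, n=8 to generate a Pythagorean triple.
(1785, 688, 1913)

Euclid's formula: a = m² - n², b = 2mn, c = m² + n²
m = 43, n = 8
a = 43² - 8² = 1849 - 64 = 1785
b = 2 × 43 × 8 = 688
c = 43² + 8² = 1849 + 64 = 1913
Verification: 1785² + 688² = 3186225 + 473344 = 3659569 = 1913² ✓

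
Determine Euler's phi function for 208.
96

208 = 2^4 × 13
φ(n) = n × ∏(1 - 1/p) for each prime p dividing n
φ(208) = 208 × (1 - 1/2) × (1 - 1/13) = 96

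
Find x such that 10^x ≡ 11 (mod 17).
13

Baby-step giant-step with step n = ⌈√17⌉ = 5.
Baby steps 10^j mod 17 (j:value) for j=0..4: 0:1, 1:10, 2:15, 3:14, 4:4.
Giant-step multiplier: 10^(-5) ≡ 10^(16-5) = 10^11 ≡ 3 (mod 17).
Giant steps γ_i = 11·3^i mod 17: γ_0=11, γ_1=16, γ_2=14 (in table at j=3).
x = i·n + j = 2·5 + 3 = 13.
Check: 10^13 ≡ 11 (mod 17).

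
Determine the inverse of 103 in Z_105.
52

gcd(103, 105) = 1, so the inverse exists.
Extended Euclidean algorithm on (105, 103):
105 = 1 × 103 + 2  ⟹  2 = (1)·105 + (-1)·103
103 = 51 × 2 + 1  ⟹  1 = (-51)·105 + (52)·103
So (52)·103 ≡ 1 (mod 105), i.e. 103^(-1) ≡ 52 (mod 105).
Check: 103 × 52 = 5356 ≡ 1 (mod 105)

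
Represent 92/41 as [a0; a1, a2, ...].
[2; 4, 10]

Euclidean algorithm steps:
92 = 2 × 41 + 10
41 = 4 × 10 + 1
10 = 10 × 1 + 0
Continued fraction: [2; 4, 10]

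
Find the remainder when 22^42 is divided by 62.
2

Repeated squaring. Binary of 42 = 101010.
22^1 ≡ 22 (mod 62); 22^2 ≡ 50 (mod 62); 22^4 ≡ 20 (mod 62); 22^8 ≡ 28 (mod 62); 22^16 ≡ 40 (mod 62); 22^32 ≡ 50 (mod 62)
22^42 = 22^2 × 22^8 × 22^32 ≡ 2 (mod 62)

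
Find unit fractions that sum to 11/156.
1/15 + 1/260

Greedy algorithm:
11/156: ceiling(156/11) = 15, use 1/15
1/260: ceiling(260/1) = 260, use 1/260
Result: 11/156 = 1/15 + 1/260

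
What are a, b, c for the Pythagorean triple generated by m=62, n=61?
(123, 7564, 7565)

Euclid's formula: a = m² - n², b = 2mn, c = m² + n²
m = 62, n = 61
a = 62² - 61² = 3844 - 3721 = 123
b = 2 × 62 × 61 = 7564
c = 62² + 61² = 3844 + 3721 = 7565
Verification: 123² + 7564² = 15129 + 57214096 = 57229225 = 7565² ✓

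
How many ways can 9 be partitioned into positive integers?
30

p(n) counts ways to write n as a sum of positive integers (order ignored).
Examples: 9; 8 + 1; 7 + 2; 7 + 1 + 1; 6 + 3; ... (30 total)
p(9) = 30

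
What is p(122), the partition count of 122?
2291320912

p(n) counts ways to write n as a sum of positive integers (order ignored).
Euler's pentagonal recurrence: p(k) = p(k-1) + p(k-2) - p(k-5) - p(k-7) + p(k-12) + p(k-15) - ... (offsets j(3j∓1)/2, signs ++--, p(0)=1, p(<0)=0).
DP table for k = 0..121: p(0)=1, p(1)=1, p(2)=2, p(3)=3, p(4)=5, p(5)=7, p(6)=11, p(7)=15, p(8)=22, p(9)=30, p(10)=42, p(11)=56, p(12)=77, p(13)=101, p(14)=135, p(15)=176, p(16)=231, p(17)=297, p(18)=385, p(19)=490, p(20)=627, p(21)=792, p(22)=1002, p(23)=1255, p(24)=1575, p(25)=1958, p(26)=2436, p(27)=3010, p(28)=3718, p(29)=4565, p(30)=5604, p(31)=6842, p(32)=8349, p(33)=10143, p(34)=12310, p(35)=14883, p(36)=17977, p(37)=21637, p(38)=26015, p(39)=31185, p(40)=37338, p(41)=44583, p(42)=53174, p(43)=63261, p(44)=75175, p(45)=89134, p(46)=105558, p(47)=124754, p(48)=147273, p(49)=173525, p(50)=204226, p(51)=239943, p(52)=281589, p(53)=329931, p(54)=386155, p(55)=451276, p(56)=526823, p(57)=614154, p(58)=715220, p(59)=831820, p(60)=966467, p(61)=1121505, p(62)=1300156, p(63)=1505499, p(64)=1741630, p(65)=2012558, p(66)=2323520, p(67)=2679689, p(68)=3087735, p(69)=3554345, p(70)=4087968, p(71)=4697205, p(72)=5392783, p(73)=6185689, p(74)=7089500, p(75)=8118264, p(76)=9289091, p(77)=10619863, p(78)=12132164, p(79)=13848650, p(80)=15796476, p(81)=18004327, p(82)=20506255, p(83)=23338469, p(84)=26543660, p(85)=30167357, p(86)=34262962, p(87)=38887673, p(88)=44108109, p(89)=49995925, p(90)=56634173, p(91)=64112359, p(92)=72533807, p(93)=82010177, p(94)=92669720, p(95)=104651419, p(96)=118114304, p(97)=133230930, p(98)=150198136, p(99)=169229875, p(100)=190569292, p(101)=214481126, p(102)=241265379, p(103)=271248950, p(104)=304801365, p(105)=342325709, p(106)=384276336, p(107)=431149389, p(108)=483502844, p(109)=541946240, p(110)=607163746, p(111)=679903203, p(112)=761002156, p(113)=851376628, p(114)=952050665, p(115)=1064144451, p(116)=1188908248, p(117)=1327710076, p(118)=1482074143, p(119)=1653668665, p(120)=1844349560, p(121)=2056148051.
Final step: p(122) = p(121) + p(120) - p(117) - p(115) + p(110) + p(107) - p(100) - p(96) + p(87) + p(82) - p(71) - p(65) + p(52) + p(45) - p(30) - p(22) + p(5)
= 2056148051 + 1844349560 - 1327710076 - 1064144451 + 607163746 + 431149389 - 190569292 - 118114304 + 38887673 + 20506255 - 4697205 - 2012558 + 281589 + 89134 - 5604 - 1002 + 7
= 2291320912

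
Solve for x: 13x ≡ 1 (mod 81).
25

gcd(13, 81) = 1, so the inverse exists.
Extended Euclidean algorithm on (81, 13):
81 = 6 × 13 + 3  ⟹  3 = (1)·81 + (-6)·13
13 = 4 × 3 + 1  ⟹  1 = (-4)·81 + (25)·13
So (25)·13 ≡ 1 (mod 81), i.e. 13^(-1) ≡ 25 (mod 81).
Check: 13 × 25 = 325 ≡ 1 (mod 81)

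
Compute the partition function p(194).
2366022741845

p(n) counts ways to write n as a sum of positive integers (order ignored).
Euler's pentagonal recurrence: p(k) = p(k-1) + p(k-2) - p(k-5) - p(k-7) + p(k-12) + p(k-15) - ... (offsets j(3j∓1)/2, signs ++--, p(0)=1, p(<0)=0).
DP table for k = 0..193: p(0)=1, p(1)=1, p(2)=2, p(3)=3, p(4)=5, p(5)=7, p(6)=11, p(7)=15, p(8)=22, p(9)=30, p(10)=42, p(11)=56, p(12)=77, p(13)=101, p(14)=135, p(15)=176, p(16)=231, p(17)=297, p(18)=385, p(19)=490, p(20)=627, p(21)=792, p(22)=1002, p(23)=1255, p(24)=1575, p(25)=1958, p(26)=2436, p(27)=3010, p(28)=3718, p(29)=4565, p(30)=5604, p(31)=6842, p(32)=8349, p(33)=10143, p(34)=12310, p(35)=14883, p(36)=17977, p(37)=21637, p(38)=26015, p(39)=31185, p(40)=37338, p(41)=44583, p(42)=53174, p(43)=63261, p(44)=75175, p(45)=89134, p(46)=105558, p(47)=124754, p(48)=147273, p(49)=173525, p(50)=204226, p(51)=239943, p(52)=281589, p(53)=329931, p(54)=386155, p(55)=451276, p(56)=526823, p(57)=614154, p(58)=715220, p(59)=831820, p(60)=966467, p(61)=1121505, p(62)=1300156, p(63)=1505499, p(64)=1741630, p(65)=2012558, p(66)=2323520, p(67)=2679689, p(68)=3087735, p(69)=3554345, p(70)=4087968, p(71)=4697205, p(72)=5392783, p(73)=6185689, p(74)=7089500, p(75)=8118264, p(76)=9289091, p(77)=10619863, p(78)=12132164, p(79)=13848650, p(80)=15796476, p(81)=18004327, p(82)=20506255, p(83)=23338469, p(84)=26543660, p(85)=30167357, p(86)=34262962, p(87)=38887673, p(88)=44108109, p(89)=49995925, p(90)=56634173, p(91)=64112359, p(92)=72533807, p(93)=82010177, p(94)=92669720, p(95)=104651419, p(96)=118114304, p(97)=133230930, p(98)=150198136, p(99)=169229875, p(100)=190569292, p(101)=214481126, p(102)=241265379, p(103)=271248950, p(104)=304801365, p(105)=342325709, p(106)=384276336, p(107)=431149389, p(108)=483502844, p(109)=541946240, p(110)=607163746, p(111)=679903203, p(112)=761002156, p(113)=851376628, p(114)=952050665, p(115)=1064144451, p(116)=1188908248, p(117)=1327710076, p(118)=1482074143, p(119)=1653668665, p(120)=1844349560, p(121)=2056148051, p(122)=2291320912, p(123)=2552338241, p(124)=2841940500, p(125)=3163127352, p(126)=3519222692, p(127)=3913864295, p(128)=4351078600, p(129)=4835271870, p(130)=5371315400, p(131)=5964539504, p(132)=6620830889, p(133)=7346629512, p(134)=8149040695, p(135)=9035836076, p(136)=10015581680, p(137)=11097645016, p(138)=12292341831, p(139)=13610949895, p(140)=15065878135, p(141)=16670689208, p(142)=18440293320, p(143)=20390982757, p(144)=22540654445, p(145)=24908858009, p(146)=27517052599, p(147)=30388671978, p(148)=33549419497, p(149)=37027355200, p(150)=40853235313, p(151)=45060624582, p(152)=49686288421, p(153)=54770336324, p(154)=60356673280, p(155)=66493182097, p(156)=73232243759, p(157)=80630964769, p(158)=88751778802, p(159)=97662728555, p(160)=107438159466, p(161)=118159068427, p(162)=129913904637, p(163)=142798995930, p(164)=156919475295, p(165)=172389800255, p(166)=189334822579, p(167)=207890420102, p(168)=228204732751, p(169)=250438925115, p(170)=274768617130, p(171)=301384802048, p(172)=330495499613, p(173)=362326859895, p(174)=397125074750, p(175)=435157697830, p(176)=476715857290, p(177)=522115831195, p(178)=571701605655, p(179)=625846753120, p(180)=684957390936, p(181)=749474411781, p(182)=819876908323, p(183)=896684817527, p(184)=980462880430, p(185)=1071823774337, p(186)=1171432692373, p(187)=1280011042268, p(188)=1398341745571, p(189)=1527273599625, p(190)=1667727404093, p(191)=1820701100652, p(192)=1987276856363, p(193)=2168627105469.
Final step: p(194) = p(193) + p(192) - p(189) - p(187) + p(182) + p(179) - p(172) - p(168) + p(159) + p(154) - p(143) - p(137) + p(124) + p(117) - p(102) - p(94) + p(77) + p(68) - p(49) - p(39) + p(18) + p(7)
= 2168627105469 + 1987276856363 - 1527273599625 - 1280011042268 + 819876908323 + 625846753120 - 330495499613 - 228204732751 + 97662728555 + 60356673280 - 20390982757 - 11097645016 + 2841940500 + 1327710076 - 241265379 - 92669720 + 10619863 + 3087735 - 173525 - 31185 + 385 + 15
= 2366022741845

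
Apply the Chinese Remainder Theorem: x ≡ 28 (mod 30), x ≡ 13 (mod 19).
298

Using Chinese Remainder Theorem:
M = 30 × 19 = 570
M1 = 19, M2 = 30
y1 = 19^(-1) mod 30 = 19
y2 = 30^(-1) mod 19 = 7
x = (28×19×19 + 13×30×7) mod 570 = 298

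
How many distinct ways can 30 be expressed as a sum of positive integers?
5604

p(n) counts ways to write n as a sum of positive integers (order ignored).
Euler's pentagonal recurrence: p(k) = p(k-1) + p(k-2) - p(k-5) - p(k-7) + p(k-12) + p(k-15) - ... (offsets j(3j∓1)/2, signs ++--, p(0)=1, p(<0)=0).
DP table for k = 0..29: p(0)=1, p(1)=1, p(2)=2, p(3)=3, p(4)=5, p(5)=7, p(6)=11, p(7)=15, p(8)=22, p(9)=30, p(10)=42, p(11)=56, p(12)=77, p(13)=101, p(14)=135, p(15)=176, p(16)=231, p(17)=297, p(18)=385, p(19)=490, p(20)=627, p(21)=792, p(22)=1002, p(23)=1255, p(24)=1575, p(25)=1958, p(26)=2436, p(27)=3010, p(28)=3718, p(29)=4565.
Final step: p(30) = p(29) + p(28) - p(25) - p(23) + p(18) + p(15) - p(8) - p(4)
= 4565 + 3718 - 1958 - 1255 + 385 + 176 - 22 - 5
= 5604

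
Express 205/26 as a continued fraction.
[7; 1, 7, 1, 2]

Euclidean algorithm steps:
205 = 7 × 26 + 23
26 = 1 × 23 + 3
23 = 7 × 3 + 2
3 = 1 × 2 + 1
2 = 2 × 1 + 0
Continued fraction: [7; 1, 7, 1, 2]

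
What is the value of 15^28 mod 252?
225

Repeated squaring. Binary of 28 = 11100.
15^1 ≡ 15 (mod 252); 15^2 ≡ 225 (mod 252); 15^4 ≡ 225 (mod 252); 15^8 ≡ 225 (mod 252); 15^16 ≡ 225 (mod 252)
15^28 = 15^4 × 15^8 × 15^16 ≡ 225 (mod 252)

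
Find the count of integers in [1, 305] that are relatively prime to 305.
240

305 = 5 × 61
φ(n) = n × ∏(1 - 1/p) for each prime p dividing n
φ(305) = 305 × (1 - 1/5) × (1 - 1/61) = 240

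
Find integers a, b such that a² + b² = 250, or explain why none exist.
5² + 15² (a=5, b=15)

Factorization: 250 = 2 × 5^3
By Fermat: n is sum of two squares iff every prime p ≡ 3 (mod 4) appears to even power.
All primes ≡ 3 (mod 4) appear to even power.
Search a = 0, 1, 2, … for 250 - a² a perfect square: first hit at a = 5: 250 - 25 = 225 = 15².
250 = 5² + 15² = 25 + 225 ✓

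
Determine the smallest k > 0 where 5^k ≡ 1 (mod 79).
39

79 is prime, so ord(5) divides φ(79) = 78.
Divisors of 78: 1, 2, 3, 6, 13, 26, 39, 78.
Repeated squaring: 5^1 ≡ 5, 5^2 ≡ 25, 5^4 ≡ 72, 5^8 ≡ 49, 5^16 ≡ 31, 5^32 ≡ 13, 5^64 ≡ 11 (mod 79).
Test 5^d mod 79 for each divisor d in increasing order:
5^1 ≡ 5
5^2 ≡ 25
5^3 = 5^2·5^1 ≡ 46
5^6 = 5^4·5^2 ≡ 62
5^13 = 5^8·5^4·5^1 ≡ 23
5^26 = 5^16·5^8·5^2 ≡ 55
5^39 = 5^32·5^4·5^2·5^1 ≡ 1  ← first divisor giving 1
The order is 39.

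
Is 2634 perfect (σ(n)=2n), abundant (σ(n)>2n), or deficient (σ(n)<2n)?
abundant

Proper divisors of 2634: sum = 1 + 2 + 3 + 6 + 439 + 878 + 1317 = 2646
Since 2646 > 2634, 2634 is abundant.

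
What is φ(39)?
24

39 = 3 × 13
φ(n) = n × ∏(1 - 1/p) for each prime p dividing n
φ(39) = 39 × (1 - 1/3) × (1 - 1/13) = 24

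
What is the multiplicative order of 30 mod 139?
69

139 is prime, so ord(30) divides φ(139) = 138.
Divisors of 138: 1, 2, 3, 6, 23, 46, 69, 138.
Repeated squaring: 30^1 ≡ 30, 30^2 ≡ 66, 30^4 ≡ 47, 30^8 ≡ 124, 30^16 ≡ 86, 30^32 ≡ 29, 30^64 ≡ 7, 30^128 ≡ 49 (mod 139).
Test 30^d mod 139 for each divisor d in increasing order:
30^1 ≡ 30
30^2 ≡ 66
30^3 = 30^2·30^1 ≡ 34
30^6 = 30^4·30^2 ≡ 44
30^23 = 30^16·30^4·30^2·30^1 ≡ 96
30^46 = 30^32·30^8·30^4·30^2 ≡ 42
30^69 = 30^64·30^4·30^1 ≡ 1  ← first divisor giving 1
The order is 69.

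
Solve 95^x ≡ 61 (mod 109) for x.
58

Baby-step giant-step with step n = ⌈√109⌉ = 11.
Baby steps 95^j mod 109 (j:value) for j=0..10: 0:1, 1:95, 2:87, 3:90, 4:48, 5:91, 6:34, 7:69, 8:15, 9:8, 10:106.
Giant-step multiplier: 95^(-11) ≡ 95^(108-11) = 95^97 ≡ 13 (mod 109).
Giant steps γ_i = 61·13^i mod 109: γ_0=61, γ_1=30, γ_2=63, γ_3=56, γ_4=74, γ_5=90 (in table at j=3).
x = i·n + j = 5·11 + 3 = 58.
Check: 95^58 ≡ 61 (mod 109).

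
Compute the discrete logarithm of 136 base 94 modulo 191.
180

Baby-step giant-step with step n = ⌈√191⌉ = 14.
Baby steps 94^j mod 191 (j:value) for j=0..13: 0:1, 1:94, 2:50, 3:116, 4:17, 5:70, 6:86, 7:62, 8:98, 9:44, 10:125, 11:99, 12:138, 13:175.
Giant-step multiplier: 94^(-14) ≡ 94^(190-14) = 94^176 ≡ 8 (mod 191).
Giant steps γ_i = 136·8^i mod 191: γ_0=136, γ_1=133, γ_2=109, γ_3=108, γ_4=100, γ_5=36, γ_6=97, γ_7=12, γ_8=96, γ_9=4, γ_10=32, γ_11=65, γ_12=138 (in table at j=12).
x = i·n + j = 12·14 + 12 = 180.
Check: 94^180 ≡ 136 (mod 191).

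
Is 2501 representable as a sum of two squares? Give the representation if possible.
1² + 50² (a=1, b=50)

Factorization: 2501 = 41 × 61
By Fermat: n is sum of two squares iff every prime p ≡ 3 (mod 4) appears to even power.
All primes ≡ 3 (mod 4) appear to even power.
Search a = 0, 1, 2, … for 2501 - a² a perfect square: first hit at a = 1: 2501 - 1 = 2500 = 50².
2501 = 1² + 50² = 1 + 2500 ✓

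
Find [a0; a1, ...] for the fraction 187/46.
[4; 15, 3]

Euclidean algorithm steps:
187 = 4 × 46 + 3
46 = 15 × 3 + 1
3 = 3 × 1 + 0
Continued fraction: [4; 15, 3]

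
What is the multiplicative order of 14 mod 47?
23

47 is prime, so ord(14) divides φ(47) = 46.
Divisors of 46: 1, 2, 23, 46.
Repeated squaring: 14^1 ≡ 14, 14^2 ≡ 8, 14^4 ≡ 17, 14^8 ≡ 7, 14^16 ≡ 2, 14^32 ≡ 4 (mod 47).
Test 14^d mod 47 for each divisor d in increasing order:
14^1 ≡ 14
14^2 ≡ 8
14^23 = 14^16·14^4·14^2·14^1 ≡ 1  ← first divisor giving 1
The order is 23.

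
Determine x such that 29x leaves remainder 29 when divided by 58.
x ≡ 1 (mod 2)

gcd(29, 58) = 29, which divides 29, so solutions exist.
Divide through by 29: x ≡ 1 (mod 2).
The coefficient of x is now 1, so x ≡ 1 (mod 2).
Check: 29 × 1 = 29 ≡ 29 (mod 58).
x ≡ 1 (mod 2), giving 29 solutions mod 58.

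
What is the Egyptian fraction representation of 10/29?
1/3 + 1/87

Greedy algorithm:
10/29: ceiling(29/10) = 3, use 1/3
1/87: ceiling(87/1) = 87, use 1/87
Result: 10/29 = 1/3 + 1/87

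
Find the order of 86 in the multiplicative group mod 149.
74

149 is prime, so ord(86) divides φ(149) = 148.
Divisors of 148: 1, 2, 4, 37, 74, 148.
Repeated squaring: 86^1 ≡ 86, 86^2 ≡ 95, 86^4 ≡ 85, 86^8 ≡ 73, 86^16 ≡ 114, 86^32 ≡ 33, 86^64 ≡ 46, 86^128 ≡ 30 (mod 149).
Test 86^d mod 149 for each divisor d in increasing order:
86^1 ≡ 86
86^2 ≡ 95
86^4 ≡ 85
86^37 = 86^32·86^4·86^1 ≡ 148
86^74 = 86^64·86^8·86^2 ≡ 1  ← first divisor giving 1
The order is 74.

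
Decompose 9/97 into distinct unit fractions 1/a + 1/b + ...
1/11 + 1/534 + 1/569778

Greedy algorithm:
9/97: ceiling(97/9) = 11, use 1/11
2/1067: ceiling(1067/2) = 534, use 1/534
1/569778: ceiling(569778/1) = 569778, use 1/569778
Result: 9/97 = 1/11 + 1/534 + 1/569778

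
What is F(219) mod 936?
434

Matrix identity: Q^n = [[F_(n+1), F_n], [F_n, F_(n-1)]] with Q = [[1,1],[1,0]].
n = 219 = 11011011₂. Square-and-multiply, entries mod 936:
Q^1 = [[1,1],[1,0]]
Q^3 = (Q^1)²·Q = [[3,2],[2,1]]
Q^6 = (Q^3)² = [[13,8],[8,5]]
Q^13 = (Q^6)²·Q = [[377,233],[233,144]]
Q^27 = (Q^13)²·Q = [[507,794],[794,649]]
Q^54 = (Q^27)² = [[157,584],[584,509]]
Q^109 = (Q^54)²·Q = [[233,665],[665,504]]
Q^219 = (Q^109)²·Q = [[75,434],[434,577]]
F_219 mod 936 = Q^219[0][1] = 434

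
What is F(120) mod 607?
504

Matrix identity: Q^n = [[F_(n+1), F_n], [F_n, F_(n-1)]] with Q = [[1,1],[1,0]].
n = 120 = 1111000₂. Square-and-multiply, entries mod 607:
Q^1 = [[1,1],[1,0]]
Q^3 = (Q^1)²·Q = [[3,2],[2,1]]
Q^7 = (Q^3)²·Q = [[21,13],[13,8]]
Q^15 = (Q^7)²·Q = [[380,3],[3,377]]
Q^30 = (Q^15)² = [[550,450],[450,100]]
Q^60 = (Q^30)² = [[583,533],[533,50]]
Q^120 = (Q^60)² = [[589,504],[504,85]]
F_120 mod 607 = Q^120[0][1] = 504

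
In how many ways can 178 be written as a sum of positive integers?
571701605655

p(n) counts ways to write n as a sum of positive integers (order ignored).
Euler's pentagonal recurrence: p(k) = p(k-1) + p(k-2) - p(k-5) - p(k-7) + p(k-12) + p(k-15) - ... (offsets j(3j∓1)/2, signs ++--, p(0)=1, p(<0)=0).
DP table for k = 0..177: p(0)=1, p(1)=1, p(2)=2, p(3)=3, p(4)=5, p(5)=7, p(6)=11, p(7)=15, p(8)=22, p(9)=30, p(10)=42, p(11)=56, p(12)=77, p(13)=101, p(14)=135, p(15)=176, p(16)=231, p(17)=297, p(18)=385, p(19)=490, p(20)=627, p(21)=792, p(22)=1002, p(23)=1255, p(24)=1575, p(25)=1958, p(26)=2436, p(27)=3010, p(28)=3718, p(29)=4565, p(30)=5604, p(31)=6842, p(32)=8349, p(33)=10143, p(34)=12310, p(35)=14883, p(36)=17977, p(37)=21637, p(38)=26015, p(39)=31185, p(40)=37338, p(41)=44583, p(42)=53174, p(43)=63261, p(44)=75175, p(45)=89134, p(46)=105558, p(47)=124754, p(48)=147273, p(49)=173525, p(50)=204226, p(51)=239943, p(52)=281589, p(53)=329931, p(54)=386155, p(55)=451276, p(56)=526823, p(57)=614154, p(58)=715220, p(59)=831820, p(60)=966467, p(61)=1121505, p(62)=1300156, p(63)=1505499, p(64)=1741630, p(65)=2012558, p(66)=2323520, p(67)=2679689, p(68)=3087735, p(69)=3554345, p(70)=4087968, p(71)=4697205, p(72)=5392783, p(73)=6185689, p(74)=7089500, p(75)=8118264, p(76)=9289091, p(77)=10619863, p(78)=12132164, p(79)=13848650, p(80)=15796476, p(81)=18004327, p(82)=20506255, p(83)=23338469, p(84)=26543660, p(85)=30167357, p(86)=34262962, p(87)=38887673, p(88)=44108109, p(89)=49995925, p(90)=56634173, p(91)=64112359, p(92)=72533807, p(93)=82010177, p(94)=92669720, p(95)=104651419, p(96)=118114304, p(97)=133230930, p(98)=150198136, p(99)=169229875, p(100)=190569292, p(101)=214481126, p(102)=241265379, p(103)=271248950, p(104)=304801365, p(105)=342325709, p(106)=384276336, p(107)=431149389, p(108)=483502844, p(109)=541946240, p(110)=607163746, p(111)=679903203, p(112)=761002156, p(113)=851376628, p(114)=952050665, p(115)=1064144451, p(116)=1188908248, p(117)=1327710076, p(118)=1482074143, p(119)=1653668665, p(120)=1844349560, p(121)=2056148051, p(122)=2291320912, p(123)=2552338241, p(124)=2841940500, p(125)=3163127352, p(126)=3519222692, p(127)=3913864295, p(128)=4351078600, p(129)=4835271870, p(130)=5371315400, p(131)=5964539504, p(132)=6620830889, p(133)=7346629512, p(134)=8149040695, p(135)=9035836076, p(136)=10015581680, p(137)=11097645016, p(138)=12292341831, p(139)=13610949895, p(140)=15065878135, p(141)=16670689208, p(142)=18440293320, p(143)=20390982757, p(144)=22540654445, p(145)=24908858009, p(146)=27517052599, p(147)=30388671978, p(148)=33549419497, p(149)=37027355200, p(150)=40853235313, p(151)=45060624582, p(152)=49686288421, p(153)=54770336324, p(154)=60356673280, p(155)=66493182097, p(156)=73232243759, p(157)=80630964769, p(158)=88751778802, p(159)=97662728555, p(160)=107438159466, p(161)=118159068427, p(162)=129913904637, p(163)=142798995930, p(164)=156919475295, p(165)=172389800255, p(166)=189334822579, p(167)=207890420102, p(168)=228204732751, p(169)=250438925115, p(170)=274768617130, p(171)=301384802048, p(172)=330495499613, p(173)=362326859895, p(174)=397125074750, p(175)=435157697830, p(176)=476715857290, p(177)=522115831195.
Final step: p(178) = p(177) + p(176) - p(173) - p(171) + p(166) + p(163) - p(156) - p(152) + p(143) + p(138) - p(127) - p(121) + p(108) + p(101) - p(86) - p(78) + p(61) + p(52) - p(33) - p(23) + p(2)
= 522115831195 + 476715857290 - 362326859895 - 301384802048 + 189334822579 + 142798995930 - 73232243759 - 49686288421 + 20390982757 + 12292341831 - 3913864295 - 2056148051 + 483502844 + 214481126 - 34262962 - 12132164 + 1121505 + 281589 - 10143 - 1255 + 2
= 571701605655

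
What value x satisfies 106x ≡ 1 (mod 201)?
55

gcd(106, 201) = 1, so the inverse exists.
Extended Euclidean algorithm on (201, 106):
201 = 1 × 106 + 95  ⟹  95 = (1)·201 + (-1)·106
106 = 1 × 95 + 11  ⟹  11 = (-1)·201 + (2)·106
95 = 8 × 11 + 7  ⟹  7 = (9)·201 + (-17)·106
11 = 1 × 7 + 4  ⟹  4 = (-10)·201 + (19)·106
7 = 1 × 4 + 3  ⟹  3 = (19)·201 + (-36)·106
4 = 1 × 3 + 1  ⟹  1 = (-29)·201 + (55)·106
So (55)·106 ≡ 1 (mod 201), i.e. 106^(-1) ≡ 55 (mod 201).
Check: 106 × 55 = 5830 ≡ 1 (mod 201)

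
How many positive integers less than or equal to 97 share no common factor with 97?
96

97 = 97
φ(n) = n × ∏(1 - 1/p) for each prime p dividing n
φ(97) = 97 × (1 - 1/97) = 96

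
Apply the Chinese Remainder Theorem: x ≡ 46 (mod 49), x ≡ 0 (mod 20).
340

Using Chinese Remainder Theorem:
M = 49 × 20 = 980
M1 = 20, M2 = 49
y1 = 20^(-1) mod 49 = 27
y2 = 49^(-1) mod 20 = 9
x = (46×20×27 + 0×49×9) mod 980 = 340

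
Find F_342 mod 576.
8

Matrix identity: Q^n = [[F_(n+1), F_n], [F_n, F_(n-1)]] with Q = [[1,1],[1,0]].
n = 342 = 101010110₂. Square-and-multiply, entries mod 576:
Q^1 = [[1,1],[1,0]]
Q^2 = (Q^1)² = [[2,1],[1,1]]
Q^5 = (Q^2)²·Q = [[8,5],[5,3]]
Q^10 = (Q^5)² = [[89,55],[55,34]]
Q^21 = (Q^10)²·Q = [[431,2],[2,429]]
Q^42 = (Q^21)² = [[293,568],[568,301]]
Q^85 = (Q^42)²·Q = [[521,89],[89,432]]
Q^171 = (Q^85)²·Q = [[147,2],[2,145]]
Q^342 = (Q^171)² = [[301,8],[8,293]]
F_342 mod 576 = Q^342[0][1] = 8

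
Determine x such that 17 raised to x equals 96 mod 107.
83

Baby-step giant-step with step n = ⌈√107⌉ = 11.
Baby steps 17^j mod 107 (j:value) for j=0..10: 0:1, 1:17, 2:75, 3:98, 4:61, 5:74, 6:81, 7:93, 8:83, 9:20, 10:19.
Giant-step multiplier: 17^(-11) ≡ 17^(106-11) = 17^95 ≡ 54 (mod 107).
Giant steps γ_i = 96·54^i mod 107: γ_0=96, γ_1=48, γ_2=24, γ_3=12, γ_4=6, γ_5=3, γ_6=55, γ_7=81 (in table at j=6).
x = i·n + j = 7·11 + 6 = 83.
Check: 17^83 ≡ 96 (mod 107).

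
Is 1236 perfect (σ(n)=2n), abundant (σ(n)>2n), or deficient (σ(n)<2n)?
abundant

Proper divisors of 1236: sum = 1 + 2 + 3 + 4 + 6 + 12 + 103 + 206 + 309 + 412 + 618 = 1676
Since 1676 > 1236, 1236 is abundant.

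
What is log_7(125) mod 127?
45

Baby-step giant-step with step n = ⌈√127⌉ = 12.
Baby steps 7^j mod 127 (j:value) for j=0..11: 0:1, 1:7, 2:49, 3:89, 4:115, 5:43, 6:47, 7:75, 8:17, 9:119, 10:71, 11:116.
Giant-step multiplier: 7^(-12) ≡ 7^(126-12) = 7^114 ≡ 94 (mod 127).
Giant steps γ_i = 125·94^i mod 127: γ_0=125, γ_1=66, γ_2=108, γ_3=119 (in table at j=9).
x = i·n + j = 3·12 + 9 = 45.
Check: 7^45 ≡ 125 (mod 127).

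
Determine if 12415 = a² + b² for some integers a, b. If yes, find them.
Not possible

Factorization: 12415 = 5 × 13 × 191
By Fermat: n is sum of two squares iff every prime p ≡ 3 (mod 4) appears to even power.
Prime(s) ≡ 3 (mod 4) with odd exponent: [(191, 1)]
Therefore 12415 cannot be expressed as a² + b².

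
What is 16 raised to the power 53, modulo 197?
132

Repeated squaring. Binary of 53 = 110101.
16^1 ≡ 16 (mod 197); 16^2 ≡ 59 (mod 197); 16^4 ≡ 132 (mod 197); 16^8 ≡ 88 (mod 197); 16^16 ≡ 61 (mod 197); 16^32 ≡ 175 (mod 197)
16^53 = 16^1 × 16^4 × 16^16 × 16^32 ≡ 132 (mod 197)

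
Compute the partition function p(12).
77

p(n) counts ways to write n as a sum of positive integers (order ignored).
Euler's pentagonal recurrence: p(k) = p(k-1) + p(k-2) - p(k-5) - p(k-7) + p(k-12) + p(k-15) - ... (offsets j(3j∓1)/2, signs ++--, p(0)=1, p(<0)=0).
DP table for k = 0..11: p(0)=1, p(1)=1, p(2)=2, p(3)=3, p(4)=5, p(5)=7, p(6)=11, p(7)=15, p(8)=22, p(9)=30, p(10)=42, p(11)=56.
Final step: p(12) = p(11) + p(10) - p(7) - p(5) + p(0)
= 56 + 42 - 15 - 7 + 1
= 77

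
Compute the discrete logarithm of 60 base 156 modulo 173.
8

Baby-step giant-step with step n = ⌈√173⌉ = 14.
Baby steps 156^j mod 173 (j:value) for j=0..13: 0:1, 1:156, 2:116, 3:104, 4:135, 5:127, 6:90, 7:27, 8:60, 9:18, 10:40, 11:12, 12:142, 13:8.
h = 60 is already in the table at j=8, so x = 8.
Check: 156^8 ≡ 60 (mod 173).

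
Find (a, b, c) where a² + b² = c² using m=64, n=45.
(2071, 5760, 6121)

Euclid's formula: a = m² - n², b = 2mn, c = m² + n²
m = 64, n = 45
a = 64² - 45² = 4096 - 2025 = 2071
b = 2 × 64 × 45 = 5760
c = 64² + 45² = 4096 + 2025 = 6121
Verification: 2071² + 5760² = 4289041 + 33177600 = 37466641 = 6121² ✓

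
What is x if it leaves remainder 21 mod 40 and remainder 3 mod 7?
101

Using Chinese Remainder Theorem:
M = 40 × 7 = 280
M1 = 7, M2 = 40
y1 = 7^(-1) mod 40 = 23
y2 = 40^(-1) mod 7 = 3
x = (21×7×23 + 3×40×3) mod 280 = 101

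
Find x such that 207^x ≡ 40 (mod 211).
15

Baby-step giant-step with step n = ⌈√211⌉ = 15.
Baby steps 207^j mod 211 (j:value) for j=0..14: 0:1, 1:207, 2:16, 3:147, 4:45, 5:31, 6:87, 7:74, 8:126, 9:129, 10:117, 11:165, 12:184, 13:108, 14:201.
Giant-step multiplier: 207^(-15) ≡ 207^(210-15) = 207^195 ≡ 153 (mod 211).
Giant steps γ_i = 40·153^i mod 211: γ_0=40, γ_1=1 (in table at j=0).
x = i·n + j = 1·15 + 0 = 15.
Check: 207^15 ≡ 40 (mod 211).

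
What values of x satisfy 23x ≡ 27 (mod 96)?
x ≡ 93 (mod 96)

gcd(23, 96) = 1, which divides 27, so solutions exist.
Find 23^(-1) mod 96 by the extended Euclidean algorithm:
96 = 4 × 23 + 4  ⟹  4 = (1)·96 + (-4)·23
23 = 5 × 4 + 3  ⟹  3 = (-5)·96 + (21)·23
4 = 1 × 3 + 1  ⟹  1 = (6)·96 + (-25)·23
So (-25)·23 ≡ 1 (mod 96), i.e. 23^(-1) ≡ -25 ≡ 71 (mod 96).
x ≡ 71 × 27 = 1917 ≡ 93 (mod 96).
Check: 23 × 93 = 2139 ≡ 27 (mod 96).
Unique solution: x ≡ 93 (mod 96)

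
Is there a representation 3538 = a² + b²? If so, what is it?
17² + 57² (a=17, b=57)

Factorization: 3538 = 2 × 29 × 61
By Fermat: n is sum of two squares iff every prime p ≡ 3 (mod 4) appears to even power.
All primes ≡ 3 (mod 4) appear to even power.
Search a = 0, 1, 2, … for 3538 - a² a perfect square: first hit at a = 17: 3538 - 289 = 3249 = 57².
3538 = 17² + 57² = 289 + 3249 ✓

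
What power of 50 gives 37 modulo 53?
14

Baby-step giant-step with step n = ⌈√53⌉ = 8.
Baby steps 50^j mod 53 (j:value) for j=0..7: 0:1, 1:50, 2:9, 3:26, 4:28, 5:22, 6:40, 7:39.
Giant-step multiplier: 50^(-8) ≡ 50^(52-8) = 50^44 ≡ 24 (mod 53).
Giant steps γ_i = 37·24^i mod 53: γ_0=37, γ_1=40 (in table at j=6).
x = i·n + j = 1·8 + 6 = 14.
Check: 50^14 ≡ 37 (mod 53).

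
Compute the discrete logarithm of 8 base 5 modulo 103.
30

Baby-step giant-step with step n = ⌈√103⌉ = 11.
Baby steps 5^j mod 103 (j:value) for j=0..10: 0:1, 1:5, 2:25, 3:22, 4:7, 5:35, 6:72, 7:51, 8:49, 9:39, 10:92.
Giant-step multiplier: 5^(-11) ≡ 5^(102-11) = 5^91 ≡ 88 (mod 103).
Giant steps γ_i = 8·88^i mod 103: γ_0=8, γ_1=86, γ_2=49 (in table at j=8).
x = i·n + j = 2·11 + 8 = 30.
Check: 5^30 ≡ 8 (mod 103).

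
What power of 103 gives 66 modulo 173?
159

Baby-step giant-step with step n = ⌈√173⌉ = 14.
Baby steps 103^j mod 173 (j:value) for j=0..13: 0:1, 1:103, 2:56, 3:59, 4:22, 5:17, 6:21, 7:87, 8:138, 9:28, 10:116, 11:11, 12:95, 13:97.
Giant-step multiplier: 103^(-14) ≡ 103^(172-14) = 103^158 ≡ 4 (mod 173).
Giant steps γ_i = 66·4^i mod 173: γ_0=66, γ_1=91, γ_2=18, γ_3=72, γ_4=115, γ_5=114, γ_6=110, γ_7=94, γ_8=30, γ_9=120, γ_10=134, γ_11=17 (in table at j=5).
x = i·n + j = 11·14 + 5 = 159.
Check: 103^159 ≡ 66 (mod 173).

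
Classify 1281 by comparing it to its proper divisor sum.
deficient

Proper divisors of 1281: sum = 1 + 3 + 7 + 21 + 61 + 183 + 427 = 703
Since 703 < 1281, 1281 is deficient.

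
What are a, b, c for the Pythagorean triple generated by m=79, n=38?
(4797, 6004, 7685)

Euclid's formula: a = m² - n², b = 2mn, c = m² + n²
m = 79, n = 38
a = 79² - 38² = 6241 - 1444 = 4797
b = 2 × 79 × 38 = 6004
c = 79² + 38² = 6241 + 1444 = 7685
Verification: 4797² + 6004² = 23011209 + 36048016 = 59059225 = 7685² ✓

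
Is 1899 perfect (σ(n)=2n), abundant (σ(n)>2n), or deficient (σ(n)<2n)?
deficient

Proper divisors of 1899: sum = 1 + 3 + 9 + 211 + 633 = 857
Since 857 < 1899, 1899 is deficient.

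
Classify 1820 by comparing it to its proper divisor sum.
abundant

Proper divisors of 1820: sum = 1 + 2 + 4 + 5 + 7 + 10 + 13 + 14 + ... + 260 + 364 + 455 + 910 (23 divisors) = 2884
Since 2884 > 1820, 1820 is abundant.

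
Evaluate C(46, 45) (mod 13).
7

Using Lucas' theorem:
Write n=46 and k=45 in base 13:
n in base 13: [3, 7]
k in base 13: [3, 6]
C(46,45) mod 13 = ∏ C(n_i, k_i) mod 13
Digit binomials (mod 13): C(3,3) = 1; C(7,6) = 7
Product: 1 × 7 = 7 ≡ 7 (mod 13)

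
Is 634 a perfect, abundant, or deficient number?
deficient

Proper divisors of 634: sum = 1 + 2 + 317 = 320
Since 320 < 634, 634 is deficient.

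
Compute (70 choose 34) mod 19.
0

Using Lucas' theorem:
Write n=70 and k=34 in base 19:
n in base 19: [3, 13]
k in base 19: [1, 15]
C(70,34) mod 19 = ∏ C(n_i, k_i) mod 19
Digit binomials (mod 19): C(3,1) = 3; C(13,15) = 0 (k_i > n_i)
Product: 3 × 0 = 0 ≡ 0 (mod 19)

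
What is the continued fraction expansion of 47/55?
[0; 1, 5, 1, 7]

Euclidean algorithm steps:
47 = 0 × 55 + 47
55 = 1 × 47 + 8
47 = 5 × 8 + 7
8 = 1 × 7 + 1
7 = 7 × 1 + 0
Continued fraction: [0; 1, 5, 1, 7]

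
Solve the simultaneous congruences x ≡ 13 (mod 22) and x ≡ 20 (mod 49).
167

Using Chinese Remainder Theorem:
M = 22 × 49 = 1078
M1 = 49, M2 = 22
y1 = 49^(-1) mod 22 = 9
y2 = 22^(-1) mod 49 = 29
x = (13×49×9 + 20×22×29) mod 1078 = 167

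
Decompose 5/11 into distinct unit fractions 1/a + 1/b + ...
1/3 + 1/9 + 1/99

Greedy algorithm:
5/11: ceiling(11/5) = 3, use 1/3
4/33: ceiling(33/4) = 9, use 1/9
1/99: ceiling(99/1) = 99, use 1/99
Result: 5/11 = 1/3 + 1/9 + 1/99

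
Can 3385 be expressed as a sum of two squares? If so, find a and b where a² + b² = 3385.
24² + 53² (a=24, b=53)

Factorization: 3385 = 5 × 677
By Fermat: n is sum of two squares iff every prime p ≡ 3 (mod 4) appears to even power.
All primes ≡ 3 (mod 4) appear to even power.
Search a = 0, 1, 2, … for 3385 - a² a perfect square: first hit at a = 24: 3385 - 576 = 2809 = 53².
3385 = 24² + 53² = 576 + 2809 ✓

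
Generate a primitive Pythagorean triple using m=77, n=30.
(5029, 4620, 6829)

Euclid's formula: a = m² - n², b = 2mn, c = m² + n²
m = 77, n = 30
a = 77² - 30² = 5929 - 900 = 5029
b = 2 × 77 × 30 = 4620
c = 77² + 30² = 5929 + 900 = 6829
Verification: 5029² + 4620² = 25290841 + 21344400 = 46635241 = 6829² ✓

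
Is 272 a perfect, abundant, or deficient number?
abundant

Proper divisors of 272: sum = 1 + 2 + 4 + 8 + 16 + 17 + 34 + 68 + 136 = 286
Since 286 > 272, 272 is abundant.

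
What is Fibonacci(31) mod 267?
55

Matrix identity: Q^n = [[F_(n+1), F_n], [F_n, F_(n-1)]] with Q = [[1,1],[1,0]].
n = 31 = 11111₂. Square-and-multiply, entries mod 267:
Q^1 = [[1,1],[1,0]]
Q^3 = (Q^1)²·Q = [[3,2],[2,1]]
Q^7 = (Q^3)²·Q = [[21,13],[13,8]]
Q^15 = (Q^7)²·Q = [[186,76],[76,110]]
Q^31 = (Q^15)²·Q = [[123,55],[55,68]]
F_31 mod 267 = Q^31[0][1] = 55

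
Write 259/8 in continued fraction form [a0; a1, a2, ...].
[32; 2, 1, 2]

Euclidean algorithm steps:
259 = 32 × 8 + 3
8 = 2 × 3 + 2
3 = 1 × 2 + 1
2 = 2 × 1 + 0
Continued fraction: [32; 2, 1, 2]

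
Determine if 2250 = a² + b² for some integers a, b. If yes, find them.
15² + 45² (a=15, b=45)

Factorization: 2250 = 2 × 3^2 × 5^3
By Fermat: n is sum of two squares iff every prime p ≡ 3 (mod 4) appears to even power.
All primes ≡ 3 (mod 4) appear to even power.
Search a = 0, 1, 2, … for 2250 - a² a perfect square: first hit at a = 15: 2250 - 225 = 2025 = 45².
2250 = 15² + 45² = 225 + 2025 ✓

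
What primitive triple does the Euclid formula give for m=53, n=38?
(1365, 4028, 4253)

Euclid's formula: a = m² - n², b = 2mn, c = m² + n²
m = 53, n = 38
a = 53² - 38² = 2809 - 1444 = 1365
b = 2 × 53 × 38 = 4028
c = 53² + 38² = 2809 + 1444 = 4253
Verification: 1365² + 4028² = 1863225 + 16224784 = 18088009 = 4253² ✓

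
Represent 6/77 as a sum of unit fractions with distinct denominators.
1/13 + 1/1001

Greedy algorithm:
6/77: ceiling(77/6) = 13, use 1/13
1/1001: ceiling(1001/1) = 1001, use 1/1001
Result: 6/77 = 1/13 + 1/1001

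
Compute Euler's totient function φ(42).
12

42 = 2 × 3 × 7
φ(n) = n × ∏(1 - 1/p) for each prime p dividing n
φ(42) = 42 × (1 - 1/2) × (1 - 1/3) × (1 - 1/7) = 12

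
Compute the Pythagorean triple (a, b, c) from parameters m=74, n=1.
(5475, 148, 5477)

Euclid's formula: a = m² - n², b = 2mn, c = m² + n²
m = 74, n = 1
a = 74² - 1² = 5476 - 1 = 5475
b = 2 × 74 × 1 = 148
c = 74² + 1² = 5476 + 1 = 5477
Verification: 5475² + 148² = 29975625 + 21904 = 29997529 = 5477² ✓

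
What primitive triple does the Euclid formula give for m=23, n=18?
(205, 828, 853)

Euclid's formula: a = m² - n², b = 2mn, c = m² + n²
m = 23, n = 18
a = 23² - 18² = 529 - 324 = 205
b = 2 × 23 × 18 = 828
c = 23² + 18² = 529 + 324 = 853
Verification: 205² + 828² = 42025 + 685584 = 727609 = 853² ✓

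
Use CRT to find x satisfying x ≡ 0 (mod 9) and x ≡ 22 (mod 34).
90

Using Chinese Remainder Theorem:
M = 9 × 34 = 306
M1 = 34, M2 = 9
y1 = 34^(-1) mod 9 = 4
y2 = 9^(-1) mod 34 = 19
x = (0×34×4 + 22×9×19) mod 306 = 90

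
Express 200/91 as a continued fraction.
[2; 5, 18]

Euclidean algorithm steps:
200 = 2 × 91 + 18
91 = 5 × 18 + 1
18 = 18 × 1 + 0
Continued fraction: [2; 5, 18]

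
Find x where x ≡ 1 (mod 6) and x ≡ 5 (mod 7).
19

Using Chinese Remainder Theorem:
M = 6 × 7 = 42
M1 = 7, M2 = 6
y1 = 7^(-1) mod 6 = 1
y2 = 6^(-1) mod 7 = 6
x = (1×7×1 + 5×6×6) mod 42 = 19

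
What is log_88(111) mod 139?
19

Baby-step giant-step with step n = ⌈√139⌉ = 12.
Baby steps 88^j mod 139 (j:value) for j=0..11: 0:1, 1:88, 2:99, 3:94, 4:71, 5:132, 6:79, 7:2, 8:37, 9:59, 10:49, 11:3.
Giant-step multiplier: 88^(-12) ≡ 88^(138-12) = 88^126 ≡ 129 (mod 139).
Giant steps γ_i = 111·129^i mod 139: γ_0=111, γ_1=2 (in table at j=7).
x = i·n + j = 1·12 + 7 = 19.
Check: 88^19 ≡ 111 (mod 139).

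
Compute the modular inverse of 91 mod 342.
109

gcd(91, 342) = 1, so the inverse exists.
Extended Euclidean algorithm on (342, 91):
342 = 3 × 91 + 69  ⟹  69 = (1)·342 + (-3)·91
91 = 1 × 69 + 22  ⟹  22 = (-1)·342 + (4)·91
69 = 3 × 22 + 3  ⟹  3 = (4)·342 + (-15)·91
22 = 7 × 3 + 1  ⟹  1 = (-29)·342 + (109)·91
So (109)·91 ≡ 1 (mod 342), i.e. 91^(-1) ≡ 109 (mod 342).
Check: 91 × 109 = 9919 ≡ 1 (mod 342)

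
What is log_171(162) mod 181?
135

Baby-step giant-step with step n = ⌈√181⌉ = 14.
Baby steps 171^j mod 181 (j:value) for j=0..13: 0:1, 1:171, 2:100, 3:86, 4:45, 5:93, 6:156, 7:69, 8:34, 9:22, 10:142, 11:28, 12:82, 13:85.
Giant-step multiplier: 171^(-14) ≡ 171^(180-14) = 171^166 ≡ 79 (mod 181).
Giant steps γ_i = 162·79^i mod 181: γ_0=162, γ_1=128, γ_2=157, γ_3=95, γ_4=84, γ_5=120, γ_6=68, γ_7=123, γ_8=124, γ_9=22 (in table at j=9).
x = i·n + j = 9·14 + 9 = 135.
Check: 171^135 ≡ 162 (mod 181).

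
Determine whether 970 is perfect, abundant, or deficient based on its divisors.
deficient

Proper divisors of 970: sum = 1 + 2 + 5 + 10 + 97 + 194 + 485 = 794
Since 794 < 970, 970 is deficient.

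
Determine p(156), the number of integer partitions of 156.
73232243759

p(n) counts ways to write n as a sum of positive integers (order ignored).
Euler's pentagonal recurrence: p(k) = p(k-1) + p(k-2) - p(k-5) - p(k-7) + p(k-12) + p(k-15) - ... (offsets j(3j∓1)/2, signs ++--, p(0)=1, p(<0)=0).
DP table for k = 0..155: p(0)=1, p(1)=1, p(2)=2, p(3)=3, p(4)=5, p(5)=7, p(6)=11, p(7)=15, p(8)=22, p(9)=30, p(10)=42, p(11)=56, p(12)=77, p(13)=101, p(14)=135, p(15)=176, p(16)=231, p(17)=297, p(18)=385, p(19)=490, p(20)=627, p(21)=792, p(22)=1002, p(23)=1255, p(24)=1575, p(25)=1958, p(26)=2436, p(27)=3010, p(28)=3718, p(29)=4565, p(30)=5604, p(31)=6842, p(32)=8349, p(33)=10143, p(34)=12310, p(35)=14883, p(36)=17977, p(37)=21637, p(38)=26015, p(39)=31185, p(40)=37338, p(41)=44583, p(42)=53174, p(43)=63261, p(44)=75175, p(45)=89134, p(46)=105558, p(47)=124754, p(48)=147273, p(49)=173525, p(50)=204226, p(51)=239943, p(52)=281589, p(53)=329931, p(54)=386155, p(55)=451276, p(56)=526823, p(57)=614154, p(58)=715220, p(59)=831820, p(60)=966467, p(61)=1121505, p(62)=1300156, p(63)=1505499, p(64)=1741630, p(65)=2012558, p(66)=2323520, p(67)=2679689, p(68)=3087735, p(69)=3554345, p(70)=4087968, p(71)=4697205, p(72)=5392783, p(73)=6185689, p(74)=7089500, p(75)=8118264, p(76)=9289091, p(77)=10619863, p(78)=12132164, p(79)=13848650, p(80)=15796476, p(81)=18004327, p(82)=20506255, p(83)=23338469, p(84)=26543660, p(85)=30167357, p(86)=34262962, p(87)=38887673, p(88)=44108109, p(89)=49995925, p(90)=56634173, p(91)=64112359, p(92)=72533807, p(93)=82010177, p(94)=92669720, p(95)=104651419, p(96)=118114304, p(97)=133230930, p(98)=150198136, p(99)=169229875, p(100)=190569292, p(101)=214481126, p(102)=241265379, p(103)=271248950, p(104)=304801365, p(105)=342325709, p(106)=384276336, p(107)=431149389, p(108)=483502844, p(109)=541946240, p(110)=607163746, p(111)=679903203, p(112)=761002156, p(113)=851376628, p(114)=952050665, p(115)=1064144451, p(116)=1188908248, p(117)=1327710076, p(118)=1482074143, p(119)=1653668665, p(120)=1844349560, p(121)=2056148051, p(122)=2291320912, p(123)=2552338241, p(124)=2841940500, p(125)=3163127352, p(126)=3519222692, p(127)=3913864295, p(128)=4351078600, p(129)=4835271870, p(130)=5371315400, p(131)=5964539504, p(132)=6620830889, p(133)=7346629512, p(134)=8149040695, p(135)=9035836076, p(136)=10015581680, p(137)=11097645016, p(138)=12292341831, p(139)=13610949895, p(140)=15065878135, p(141)=16670689208, p(142)=18440293320, p(143)=20390982757, p(144)=22540654445, p(145)=24908858009, p(146)=27517052599, p(147)=30388671978, p(148)=33549419497, p(149)=37027355200, p(150)=40853235313, p(151)=45060624582, p(152)=49686288421, p(153)=54770336324, p(154)=60356673280, p(155)=66493182097.
Final step: p(156) = p(155) + p(154) - p(151) - p(149) + p(144) + p(141) - p(134) - p(130) + p(121) + p(116) - p(105) - p(99) + p(86) + p(79) - p(64) - p(56) + p(39) + p(30) - p(11) - p(1)
= 66493182097 + 60356673280 - 45060624582 - 37027355200 + 22540654445 + 16670689208 - 8149040695 - 5371315400 + 2056148051 + 1188908248 - 342325709 - 169229875 + 34262962 + 13848650 - 1741630 - 526823 + 31185 + 5604 - 56 - 1
= 73232243759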